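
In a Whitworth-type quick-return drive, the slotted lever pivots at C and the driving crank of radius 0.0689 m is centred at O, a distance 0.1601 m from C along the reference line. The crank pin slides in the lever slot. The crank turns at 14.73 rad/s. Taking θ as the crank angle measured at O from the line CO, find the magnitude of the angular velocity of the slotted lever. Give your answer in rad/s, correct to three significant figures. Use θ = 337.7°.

4.34

ω = 14.73 rad/s
Crank pin A relative to C: A = (d + r cosθ, r sinθ); lever angle φ = atan2(r sinθ, d + r cosθ).
Differentiating tanφ: φ̇ = rω(d cosθ + r)/(d² + r² + 2dr cosθ).
d² + r² + 2dr cosθ = |CA|² = 0.050791 m²;  d cosθ + r = +0.21703 m.
|ω_lever| = |0.0689·14.73·+0.21703| / 0.050791 = 4.3366 rad/s.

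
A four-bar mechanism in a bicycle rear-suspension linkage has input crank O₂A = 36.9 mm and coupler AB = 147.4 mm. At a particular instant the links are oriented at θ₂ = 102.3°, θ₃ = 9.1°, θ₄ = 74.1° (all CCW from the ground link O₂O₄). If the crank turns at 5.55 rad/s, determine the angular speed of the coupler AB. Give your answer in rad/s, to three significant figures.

0.724

ω₂ = 5.55 rad/s
Differentiating the loop-closure r₂e^{iθ₂}+r₃e^{iθ₃}=r₁+r₄e^{iθ₄} gives r₂ω₂e^{iθ₂}+r₃ω₃e^{iθ₃}=r₄ω₄e^{iθ₄}.
Eliminating the other unknown: ω₃ = r₂ω₂ sin(θ₄−θ₂) / [r₃ sin(θ₃−θ₄)].
Numerator sine = -0.47255; denominator sine = -0.90631.
Result = 0.0369·5.55·(-0.47255) / (0.1474·(-0.90631)) = +0.72443 rad/s; magnitude 0.72443 rad/s.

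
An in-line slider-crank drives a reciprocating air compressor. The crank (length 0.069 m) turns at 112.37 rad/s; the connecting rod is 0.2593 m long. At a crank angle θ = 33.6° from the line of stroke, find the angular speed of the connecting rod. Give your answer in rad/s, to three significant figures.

25.2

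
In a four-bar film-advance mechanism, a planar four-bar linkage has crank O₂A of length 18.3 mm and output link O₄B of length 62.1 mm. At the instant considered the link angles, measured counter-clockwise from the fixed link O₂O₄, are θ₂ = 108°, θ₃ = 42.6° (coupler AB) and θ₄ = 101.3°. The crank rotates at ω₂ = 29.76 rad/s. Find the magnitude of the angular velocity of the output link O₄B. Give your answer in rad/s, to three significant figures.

ω₂ = 29.76 rad/s
Differentiating the loop-closure r₂e^{iθ₂}+r₃e^{iθ₃}=r₁+r₄e^{iθ₄} gives r₂ω₂e^{iθ₂}+r₃ω₃e^{iθ₃}=r₄ω₄e^{iθ₄}.
Eliminating the other unknown: ω₄ = r₂ω₂ sin(θ₂−θ₃) / [r₄ sin(θ₄−θ₃)].
Numerator sine = +0.90924; denominator sine = +0.85446.
Result = 0.0183·29.76·(+0.90924) / (0.0621·(+0.85446)) = +9.3321 rad/s; magnitude 9.3321 rad/s.

9.33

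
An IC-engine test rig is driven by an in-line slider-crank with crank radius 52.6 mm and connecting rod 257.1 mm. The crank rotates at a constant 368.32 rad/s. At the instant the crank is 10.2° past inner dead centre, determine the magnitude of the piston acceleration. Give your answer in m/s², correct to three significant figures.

ω = 368.3 rad/s
x(θ) = r cosθ + √(L² − r² sin²θ); with ω constant, a = ω²·d²x/dθ².
d²x/dθ² = −r cosθ − r²(cos2θ)/√u − r⁴ sin²2θ/(4u^{3/2}),  u = L² − r² sin²θ = 0.0660136 m².
Substituting r = 0.0526 m, L = 0.2571 m, θ = 10.2°: d²x/dθ² = -0.061876 m.
a = ω²·d²x/dθ² = (368.3)²·(-0.061876) = -8394 m/s²;  |a| = 8394 m/s².

8390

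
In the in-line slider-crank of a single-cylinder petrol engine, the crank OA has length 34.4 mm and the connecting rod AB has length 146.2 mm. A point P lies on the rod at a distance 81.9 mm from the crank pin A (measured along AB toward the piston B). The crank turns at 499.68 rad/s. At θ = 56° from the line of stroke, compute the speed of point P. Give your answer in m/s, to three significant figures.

ω = 499.7 rad/s.  Crank-pin speed |V_A| = rω = 17.189 m/s, perpendicular to OA.
Rod angle: sinφ = −(r/L) sinθ ⇒ φ = -11.249°; ω_rod = −rω cosθ/√(L²−r²sin²θ) = -67.033 rad/s.
V_P = V_A + ω_rod × AP, with AP = 0.0819 m along the rod.
Components: V_Px = −rω sinθ − a·ω_rod·sinφ = -15.321 m/s;  V_Py = rω cosθ + a·ω_rod·cosφ = +4.2274 m/s.
|V_P| = √(V_Px² + V_Py²) = 15.894 m/s.

15.9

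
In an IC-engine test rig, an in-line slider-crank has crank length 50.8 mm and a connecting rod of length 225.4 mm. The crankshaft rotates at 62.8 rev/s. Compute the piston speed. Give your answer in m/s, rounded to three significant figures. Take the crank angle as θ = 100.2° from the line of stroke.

18.9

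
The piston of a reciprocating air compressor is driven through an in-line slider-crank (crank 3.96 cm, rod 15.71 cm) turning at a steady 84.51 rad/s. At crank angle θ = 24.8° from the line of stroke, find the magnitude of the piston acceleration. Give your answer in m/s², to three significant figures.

304

ω = 84.51 rad/s
x(θ) = r cosθ + √(L² − r² sin²θ); with ω constant, a = ω²·d²x/dθ².
d²x/dθ² = −r cosθ − r²(cos2θ)/√u − r⁴ sin²2θ/(4u^{3/2}),  u = L² − r² sin²θ = 0.0244045 m².
Substituting r = 0.0396 m, L = 0.1571 m, θ = 24.8°: d²x/dθ² = -0.042547 m.
a = ω²·d²x/dθ² = (84.51)²·(-0.042547) = -303.87 m/s²;  |a| = 303.87 m/s².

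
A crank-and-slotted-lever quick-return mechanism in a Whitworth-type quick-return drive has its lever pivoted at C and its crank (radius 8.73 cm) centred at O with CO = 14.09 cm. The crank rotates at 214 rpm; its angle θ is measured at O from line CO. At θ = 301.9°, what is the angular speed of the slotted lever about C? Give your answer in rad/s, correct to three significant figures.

ω = 22.41 rad/s (from 214 rpm).
Crank pin A relative to C: A = (d + r cosθ, r sinθ); lever angle φ = atan2(r sinθ, d + r cosθ).
Differentiating tanφ: φ̇ = rω(d cosθ + r)/(d² + r² + 2dr cosθ).
d² + r² + 2dr cosθ = |CA|² = 0.0404743 m²;  d cosθ + r = +0.16176 m.
|ω_lever| = |0.0873·22.41·+0.16176| / 0.0404743 = 7.8188 rad/s.

7.82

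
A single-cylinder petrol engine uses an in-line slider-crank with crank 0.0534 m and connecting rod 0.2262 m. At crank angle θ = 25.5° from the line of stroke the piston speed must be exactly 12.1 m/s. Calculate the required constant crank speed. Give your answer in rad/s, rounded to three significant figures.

For an in-line slider-crank, |v_piston| = rω|sinθ|·[1 + r cosθ/√(L² − r² sin²θ)].
With r = 0.0534 m, L = 0.2262 m, θ = 25.5°: the bracketed kinematic factor |dx/dθ| = 0.027913 m.
ω = v/|dx/dθ| = 12.1/0.027913 = 433.49 rad/s.

433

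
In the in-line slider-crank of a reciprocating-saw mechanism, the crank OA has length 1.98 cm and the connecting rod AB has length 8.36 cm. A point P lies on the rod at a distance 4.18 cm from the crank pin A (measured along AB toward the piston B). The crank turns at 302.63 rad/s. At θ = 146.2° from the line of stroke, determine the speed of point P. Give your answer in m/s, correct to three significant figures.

ω = 302.6 rad/s.  Crank-pin speed |V_A| = rω = 5.9921 m/s, perpendicular to OA.
Rod angle: sinφ = −(r/L) sinθ ⇒ φ = -7.571°; ω_rod = −rω cosθ/√(L²−r²sin²θ) = +60.085 rad/s.
V_P = V_A + ω_rod × AP, with AP = 0.0418 m along the rod.
Components: V_Px = −rω sinθ − a·ω_rod·sinφ = -3.0025 m/s;  V_Py = rω cosθ + a·ω_rod·cosφ = -2.4897 m/s.
|V_P| = √(V_Px² + V_Py²) = 3.9004 m/s.

3.90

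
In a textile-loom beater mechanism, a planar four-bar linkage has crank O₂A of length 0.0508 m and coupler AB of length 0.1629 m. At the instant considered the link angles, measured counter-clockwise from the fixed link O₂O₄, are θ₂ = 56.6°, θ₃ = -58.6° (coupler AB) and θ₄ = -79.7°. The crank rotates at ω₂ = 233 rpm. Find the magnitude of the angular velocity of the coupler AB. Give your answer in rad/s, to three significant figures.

ω₂ = 24.4 rad/s (from 233 rpm).
Differentiating the loop-closure r₂e^{iθ₂}+r₃e^{iθ₃}=r₁+r₄e^{iθ₄} gives r₂ω₂e^{iθ₂}+r₃ω₃e^{iθ₃}=r₄ω₄e^{iθ₄}.
Eliminating the other unknown: ω₃ = r₂ω₂ sin(θ₄−θ₂) / [r₃ sin(θ₃−θ₄)].
Numerator sine = -0.69088; denominator sine = +0.36000.
Result = 0.0508·24.4·(-0.69088) / (0.1629·(+0.36000)) = -14.603 rad/s; magnitude 14.603 rad/s.

14.6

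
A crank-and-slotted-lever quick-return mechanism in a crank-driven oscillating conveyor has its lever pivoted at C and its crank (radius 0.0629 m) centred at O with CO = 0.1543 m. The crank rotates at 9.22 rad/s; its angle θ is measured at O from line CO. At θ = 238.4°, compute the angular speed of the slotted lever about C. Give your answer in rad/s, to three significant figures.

0.592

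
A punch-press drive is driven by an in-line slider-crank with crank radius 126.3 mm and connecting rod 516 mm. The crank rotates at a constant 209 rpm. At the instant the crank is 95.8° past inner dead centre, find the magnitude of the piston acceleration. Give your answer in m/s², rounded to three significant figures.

ω = 2π·209/60 = 21.89 rad/s
x(θ) = r cosθ + √(L² − r² sin²θ); with ω constant, a = ω²·d²x/dθ².
d²x/dθ² = −r cosθ − r²(cos2θ)/√u − r⁴ sin²2θ/(4u^{3/2}),  u = L² − r² sin²θ = 0.250467 m².
Substituting r = 0.1263 m, L = 0.516 m, θ = 95.8°: d²x/dθ² = +0.043965 m.
a = ω²·d²x/dθ² = (21.89)²·(+0.043965) = +21.06 m/s²;  |a| = 21.06 m/s².

21.1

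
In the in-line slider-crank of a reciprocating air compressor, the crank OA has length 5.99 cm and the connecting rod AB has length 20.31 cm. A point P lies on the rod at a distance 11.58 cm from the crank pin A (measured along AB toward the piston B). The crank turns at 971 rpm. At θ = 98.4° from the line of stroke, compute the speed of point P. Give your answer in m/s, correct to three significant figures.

5.88

ω = 101.7 rad/s.  Crank-pin speed |V_A| = rω = 6.0908 m/s, perpendicular to OA.
Rod angle: sinφ = −(r/L) sinθ ⇒ φ = -16.964°; ω_rod = −rω cosθ/√(L²−r²sin²θ) = +4.5802 rad/s.
V_P = V_A + ω_rod × AP, with AP = 0.1158 m along the rod.
Components: V_Px = −rω sinθ − a·ω_rod·sinφ = -5.8707 m/s;  V_Py = rω cosθ + a·ω_rod·cosφ = -0.38245 m/s.
|V_P| = √(V_Px² + V_Py²) = 5.8832 m/s.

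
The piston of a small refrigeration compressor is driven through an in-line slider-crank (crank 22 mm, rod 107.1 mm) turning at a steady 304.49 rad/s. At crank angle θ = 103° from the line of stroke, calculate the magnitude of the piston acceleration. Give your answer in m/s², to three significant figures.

842

ω = 304.5 rad/s
x(θ) = r cosθ + √(L² − r² sin²θ); with ω constant, a = ω²·d²x/dθ².
d²x/dθ² = −r cosθ − r²(cos2θ)/√u − r⁴ sin²2θ/(4u^{3/2}),  u = L² − r² sin²θ = 0.0110109 m².
Substituting r = 0.022 m, L = 0.1071 m, θ = 103°: d²x/dθ² = +0.0090848 m.
a = ω²·d²x/dθ² = (304.5)²·(+0.0090848) = +842.29 m/s²;  |a| = 842.29 m/s².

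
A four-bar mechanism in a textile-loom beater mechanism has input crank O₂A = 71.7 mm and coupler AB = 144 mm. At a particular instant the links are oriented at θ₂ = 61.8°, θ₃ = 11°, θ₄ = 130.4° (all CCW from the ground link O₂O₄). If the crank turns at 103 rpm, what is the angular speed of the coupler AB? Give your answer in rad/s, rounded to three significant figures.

ω₂ = 10.79 rad/s (from 103 rpm).
Differentiating the loop-closure r₂e^{iθ₂}+r₃e^{iθ₃}=r₁+r₄e^{iθ₄} gives r₂ω₂e^{iθ₂}+r₃ω₃e^{iθ₃}=r₄ω₄e^{iθ₄}.
Eliminating the other unknown: ω₃ = r₂ω₂ sin(θ₄−θ₂) / [r₃ sin(θ₃−θ₄)].
Numerator sine = +0.93106; denominator sine = -0.87121.
Result = 0.0717·10.79·(+0.93106) / (0.144·(-0.87121)) = -5.7395 rad/s; magnitude 5.7395 rad/s.

5.74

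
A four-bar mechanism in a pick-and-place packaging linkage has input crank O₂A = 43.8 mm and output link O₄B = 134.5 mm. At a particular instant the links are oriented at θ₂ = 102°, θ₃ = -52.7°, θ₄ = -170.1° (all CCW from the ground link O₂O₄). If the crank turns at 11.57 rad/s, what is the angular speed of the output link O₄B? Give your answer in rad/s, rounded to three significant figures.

ω₂ = 11.57 rad/s
Differentiating the loop-closure r₂e^{iθ₂}+r₃e^{iθ₃}=r₁+r₄e^{iθ₄} gives r₂ω₂e^{iθ₂}+r₃ω₃e^{iθ₃}=r₄ω₄e^{iθ₄}.
Eliminating the other unknown: ω₄ = r₂ω₂ sin(θ₂−θ₃) / [r₄ sin(θ₄−θ₃)].
Numerator sine = +0.42736; denominator sine = -0.88782.
Result = 0.0438·11.57·(+0.42736) / (0.1345·(-0.88782)) = -1.8137 rad/s; magnitude 1.8137 rad/s.

1.81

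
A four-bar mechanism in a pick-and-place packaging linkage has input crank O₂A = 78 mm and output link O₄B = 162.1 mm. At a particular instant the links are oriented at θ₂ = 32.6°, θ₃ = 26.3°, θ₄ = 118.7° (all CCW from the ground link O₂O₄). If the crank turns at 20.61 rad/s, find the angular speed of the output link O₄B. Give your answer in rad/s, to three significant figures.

ω₂ = 20.61 rad/s
Differentiating the loop-closure r₂e^{iθ₂}+r₃e^{iθ₃}=r₁+r₄e^{iθ₄} gives r₂ω₂e^{iθ₂}+r₃ω₃e^{iθ₃}=r₄ω₄e^{iθ₄}.
Eliminating the other unknown: ω₄ = r₂ω₂ sin(θ₂−θ₃) / [r₄ sin(θ₄−θ₃)].
Numerator sine = +0.10973; denominator sine = +0.99912.
Result = 0.078·20.61·(+0.10973) / (0.1621·(+0.99912)) = +1.0892 rad/s; magnitude 1.0892 rad/s.

1.09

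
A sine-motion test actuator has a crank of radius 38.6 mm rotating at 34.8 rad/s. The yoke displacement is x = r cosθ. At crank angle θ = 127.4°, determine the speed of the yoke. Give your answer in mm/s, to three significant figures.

ω = 34.8 rad/s
x = r cosθ ⇒ ẋ = −rω sinθ.
|v| = rω|sinθ| = 0.0386·34.8·|sin 127.4°| = 1.0671 m/s = 1067.1 mm/s.

1070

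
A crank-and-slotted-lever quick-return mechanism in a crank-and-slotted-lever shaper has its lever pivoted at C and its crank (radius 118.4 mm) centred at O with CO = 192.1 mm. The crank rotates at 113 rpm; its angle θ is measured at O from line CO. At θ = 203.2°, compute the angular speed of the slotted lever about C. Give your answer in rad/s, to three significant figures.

ω = 11.83 rad/s (from 113 rpm).
Crank pin A relative to C: A = (d + r cosθ, r sinθ); lever angle φ = atan2(r sinθ, d + r cosθ).
Differentiating tanφ: φ̇ = rω(d cosθ + r)/(d² + r² + 2dr cosθ).
d² + r² + 2dr cosθ = |CA|² = 0.00911017 m²;  d cosθ + r = -0.058166 m.
|ω_lever| = |0.1184·11.83·-0.058166| / 0.00911017 = 8.9454 rad/s.

8.95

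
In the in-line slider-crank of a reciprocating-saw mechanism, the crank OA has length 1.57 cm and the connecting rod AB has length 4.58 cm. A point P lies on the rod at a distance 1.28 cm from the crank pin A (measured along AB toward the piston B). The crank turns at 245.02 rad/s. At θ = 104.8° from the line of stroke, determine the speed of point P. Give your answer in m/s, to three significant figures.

ω = 245 rad/s.  Crank-pin speed |V_A| = rω = 3.8468 m/s, perpendicular to OA.
Rod angle: sinφ = −(r/L) sinθ ⇒ φ = -19.355°; ω_rod = −rω cosθ/√(L²−r²sin²θ) = +22.741 rad/s.
V_P = V_A + ω_rod × AP, with AP = 0.0128 m along the rod.
Components: V_Px = −rω sinθ − a·ω_rod·sinφ = -3.6227 m/s;  V_Py = rω cosθ + a·ω_rod·cosφ = -0.70802 m/s.
|V_P| = √(V_Px² + V_Py²) = 3.6913 m/s.

3.69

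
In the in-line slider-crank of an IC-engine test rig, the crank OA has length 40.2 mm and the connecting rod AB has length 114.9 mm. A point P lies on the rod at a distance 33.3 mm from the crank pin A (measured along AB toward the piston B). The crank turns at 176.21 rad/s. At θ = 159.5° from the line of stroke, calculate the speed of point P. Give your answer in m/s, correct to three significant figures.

ω = 176.2 rad/s.  Crank-pin speed |V_A| = rω = 7.0836 m/s, perpendicular to OA.
Rod angle: sinφ = −(r/L) sinθ ⇒ φ = -7.038°; ω_rod = −rω cosθ/√(L²−r²sin²θ) = +58.185 rad/s.
V_P = V_A + ω_rod × AP, with AP = 0.0333 m along the rod.
Components: V_Px = −rω sinθ − a·ω_rod·sinφ = -2.2433 m/s;  V_Py = rω cosθ + a·ω_rod·cosφ = -4.7121 m/s.
|V_P| = √(V_Px² + V_Py²) = 5.2189 m/s.

5.22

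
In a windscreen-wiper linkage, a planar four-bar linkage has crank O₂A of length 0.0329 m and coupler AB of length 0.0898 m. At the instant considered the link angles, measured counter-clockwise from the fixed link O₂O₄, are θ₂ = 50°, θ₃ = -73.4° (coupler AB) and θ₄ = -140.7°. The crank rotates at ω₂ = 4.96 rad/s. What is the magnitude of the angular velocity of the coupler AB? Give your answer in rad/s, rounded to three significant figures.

ω₂ = 4.96 rad/s
Differentiating the loop-closure r₂e^{iθ₂}+r₃e^{iθ₃}=r₁+r₄e^{iθ₄} gives r₂ω₂e^{iθ₂}+r₃ω₃e^{iθ₃}=r₄ω₄e^{iθ₄}.
Eliminating the other unknown: ω₃ = r₂ω₂ sin(θ₄−θ₂) / [r₃ sin(θ₃−θ₄)].
Numerator sine = +0.18567; denominator sine = +0.92254.
Result = 0.0329·4.96·(+0.18567) / (0.0898·(+0.92254)) = +0.36572 rad/s; magnitude 0.36572 rad/s.

0.366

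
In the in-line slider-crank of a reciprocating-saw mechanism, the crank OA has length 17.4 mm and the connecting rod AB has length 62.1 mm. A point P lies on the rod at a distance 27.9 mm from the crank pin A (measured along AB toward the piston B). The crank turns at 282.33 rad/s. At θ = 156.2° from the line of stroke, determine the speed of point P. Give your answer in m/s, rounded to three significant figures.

3.03

ω = 282.3 rad/s.  Crank-pin speed |V_A| = rω = 4.9125 m/s, perpendicular to OA.
Rod angle: sinφ = −(r/L) sinθ ⇒ φ = -6.492°; ω_rod = −rω cosθ/√(L²−r²sin²θ) = +72.847 rad/s.
V_P = V_A + ω_rod × AP, with AP = 0.0279 m along the rod.
Components: V_Px = −rω sinθ − a·ω_rod·sinφ = -1.7526 m/s;  V_Py = rω cosθ + a·ω_rod·cosφ = -2.4754 m/s.
|V_P| = √(V_Px² + V_Py²) = 3.033 m/s.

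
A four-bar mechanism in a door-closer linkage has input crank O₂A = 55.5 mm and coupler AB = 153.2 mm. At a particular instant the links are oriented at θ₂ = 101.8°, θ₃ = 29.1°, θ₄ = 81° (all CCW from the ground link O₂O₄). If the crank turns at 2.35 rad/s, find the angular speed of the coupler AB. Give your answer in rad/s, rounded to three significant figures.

ω₂ = 2.35 rad/s
Differentiating the loop-closure r₂e^{iθ₂}+r₃e^{iθ₃}=r₁+r₄e^{iθ₄} gives r₂ω₂e^{iθ₂}+r₃ω₃e^{iθ₃}=r₄ω₄e^{iθ₄}.
Eliminating the other unknown: ω₃ = r₂ω₂ sin(θ₄−θ₂) / [r₃ sin(θ₃−θ₄)].
Numerator sine = -0.35511; denominator sine = -0.78694.
Result = 0.0555·2.35·(-0.35511) / (0.1532·(-0.78694)) = +0.38417 rad/s; magnitude 0.38417 rad/s.

0.384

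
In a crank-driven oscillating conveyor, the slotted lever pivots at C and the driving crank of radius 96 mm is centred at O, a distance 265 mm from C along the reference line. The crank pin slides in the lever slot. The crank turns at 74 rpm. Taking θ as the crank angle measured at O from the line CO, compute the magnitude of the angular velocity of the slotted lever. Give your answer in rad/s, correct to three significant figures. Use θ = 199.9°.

ω = 7.749 rad/s (from 74 rpm).
Crank pin A relative to C: A = (d + r cosθ, r sinθ); lever angle φ = atan2(r sinθ, d + r cosθ).
Differentiating tanφ: φ̇ = rω(d cosθ + r)/(d² + r² + 2dr cosθ).
d² + r² + 2dr cosθ = |CA|² = 0.0315991 m²;  d cosθ + r = -0.15318 m.
|ω_lever| = |0.096·7.749·-0.15318| / 0.0315991 = 3.6062 rad/s.

3.61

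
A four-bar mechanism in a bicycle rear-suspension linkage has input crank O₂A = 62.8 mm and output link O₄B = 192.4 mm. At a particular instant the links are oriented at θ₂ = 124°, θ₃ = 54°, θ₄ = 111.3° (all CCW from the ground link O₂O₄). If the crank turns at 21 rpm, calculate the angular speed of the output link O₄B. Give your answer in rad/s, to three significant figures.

ω₂ = 2.199 rad/s (from 21 rpm).
Differentiating the loop-closure r₂e^{iθ₂}+r₃e^{iθ₃}=r₁+r₄e^{iθ₄} gives r₂ω₂e^{iθ₂}+r₃ω₃e^{iθ₃}=r₄ω₄e^{iθ₄}.
Eliminating the other unknown: ω₄ = r₂ω₂ sin(θ₂−θ₃) / [r₄ sin(θ₄−θ₃)].
Numerator sine = +0.93969; denominator sine = +0.84151.
Result = 0.0628·2.199·(+0.93969) / (0.1924·(+0.84151)) = +0.80155 rad/s; magnitude 0.80155 rad/s.

0.802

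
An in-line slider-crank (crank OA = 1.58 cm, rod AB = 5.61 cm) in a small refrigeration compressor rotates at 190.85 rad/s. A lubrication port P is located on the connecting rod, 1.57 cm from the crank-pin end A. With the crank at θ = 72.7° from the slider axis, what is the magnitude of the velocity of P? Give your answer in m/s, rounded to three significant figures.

3.02

ω = 190.8 rad/s.  Crank-pin speed |V_A| = rω = 3.0154 m/s, perpendicular to OA.
Rod angle: sinφ = −(r/L) sinθ ⇒ φ = -15.599°; ω_rod = −rω cosθ/√(L²−r²sin²θ) = -16.595 rad/s.
V_P = V_A + ω_rod × AP, with AP = 0.0157 m along the rod.
Components: V_Px = −rω sinθ − a·ω_rod·sinφ = -2.9491 m/s;  V_Py = rω cosθ + a·ω_rod·cosφ = +0.64576 m/s.
|V_P| = √(V_Px² + V_Py²) = 3.0189 m/s.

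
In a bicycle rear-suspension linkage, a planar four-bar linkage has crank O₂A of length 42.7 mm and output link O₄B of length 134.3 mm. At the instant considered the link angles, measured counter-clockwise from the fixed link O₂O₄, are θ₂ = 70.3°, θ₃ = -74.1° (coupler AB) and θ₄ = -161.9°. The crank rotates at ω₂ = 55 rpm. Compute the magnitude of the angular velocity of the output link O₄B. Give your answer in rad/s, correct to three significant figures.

1.07

ω₂ = 5.76 rad/s (from 55 rpm).
Differentiating the loop-closure r₂e^{iθ₂}+r₃e^{iθ₃}=r₁+r₄e^{iθ₄} gives r₂ω₂e^{iθ₂}+r₃ω₃e^{iθ₃}=r₄ω₄e^{iθ₄}.
Eliminating the other unknown: ω₄ = r₂ω₂ sin(θ₂−θ₃) / [r₄ sin(θ₄−θ₃)].
Numerator sine = +0.58212; denominator sine = -0.99926.
Result = 0.0427·5.76·(+0.58212) / (0.1343·(-0.99926)) = -1.0668 rad/s; magnitude 1.0668 rad/s.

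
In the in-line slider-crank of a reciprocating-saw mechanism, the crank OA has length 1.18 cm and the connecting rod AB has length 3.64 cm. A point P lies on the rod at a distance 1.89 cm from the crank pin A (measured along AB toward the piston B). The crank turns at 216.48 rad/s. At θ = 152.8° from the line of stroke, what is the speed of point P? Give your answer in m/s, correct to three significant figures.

1.47

ω = 216.5 rad/s.  Crank-pin speed |V_A| = rω = 2.5545 m/s, perpendicular to OA.
Rod angle: sinφ = −(r/L) sinθ ⇒ φ = -8.521°; ω_rod = −rω cosθ/√(L²−r²sin²θ) = +63.114 rad/s.
V_P = V_A + ω_rod × AP, with AP = 0.0189 m along the rod.
Components: V_Px = −rω sinθ − a·ω_rod·sinφ = -0.99088 m/s;  V_Py = rω cosθ + a·ω_rod·cosφ = -1.0923 m/s.
|V_P| = √(V_Px² + V_Py²) = 1.4748 m/s.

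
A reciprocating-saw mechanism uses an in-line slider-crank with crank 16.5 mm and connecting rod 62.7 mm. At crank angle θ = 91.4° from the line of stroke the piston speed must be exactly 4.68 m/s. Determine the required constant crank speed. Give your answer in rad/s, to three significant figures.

286

For an in-line slider-crank, |v_piston| = rω|sinθ|·[1 + r cosθ/√(L² − r² sin²θ)].
With r = 0.0165 m, L = 0.0627 m, θ = 91.4°: the bracketed kinematic factor |dx/dθ| = 0.016385 m.
ω = v/|dx/dθ| = 4.68/0.016385 = 285.62 rad/s.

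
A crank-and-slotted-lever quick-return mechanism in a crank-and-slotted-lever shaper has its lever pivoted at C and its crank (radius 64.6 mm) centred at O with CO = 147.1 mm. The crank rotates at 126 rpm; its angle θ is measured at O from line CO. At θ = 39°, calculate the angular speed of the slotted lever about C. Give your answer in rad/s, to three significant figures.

3.76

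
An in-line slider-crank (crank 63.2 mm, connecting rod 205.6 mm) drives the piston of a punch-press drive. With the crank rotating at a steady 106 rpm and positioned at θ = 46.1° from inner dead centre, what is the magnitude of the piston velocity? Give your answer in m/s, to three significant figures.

ω = 2π·106/60 = 11.1 rad/s
For an in-line slider-crank, x = r cosθ + √(L² − r² sin²θ), so v = −rω sinθ·[1 + r cosθ/√(L² − r² sin²θ)].
With r = 0.0632 m, L = 0.2056 m, θ = 46.1°: √(L² − r² sin²θ) = 0.20049 m.
v = −0.0632·11.1·0.72055·[1 + 0.0632·0.69340/0.20049] = -0.61598 m/s.
|v| = 0.61598 m/s.

0.616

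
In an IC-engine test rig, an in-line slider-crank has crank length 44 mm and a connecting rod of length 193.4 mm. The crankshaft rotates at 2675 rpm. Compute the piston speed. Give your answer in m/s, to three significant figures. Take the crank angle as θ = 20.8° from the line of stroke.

ω = 2π·2675/60 = 280.1 rad/s
For an in-line slider-crank, x = r cosθ + √(L² − r² sin²θ), so v = −rω sinθ·[1 + r cosθ/√(L² − r² sin²θ)].
With r = 0.044 m, L = 0.1934 m, θ = 20.8°: √(L² − r² sin²θ) = 0.19277 m.
v = −0.044·280.1·0.35511·[1 + 0.044·0.93483/0.19277] = -5.3108 m/s.
|v| = 5.3108 m/s.

5.31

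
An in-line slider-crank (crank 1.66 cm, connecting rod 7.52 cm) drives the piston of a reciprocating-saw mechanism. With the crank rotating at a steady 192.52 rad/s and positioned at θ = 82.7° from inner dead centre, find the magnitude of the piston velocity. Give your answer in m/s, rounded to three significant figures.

ω = 192.5 rad/s
For an in-line slider-crank, x = r cosθ + √(L² − r² sin²θ), so v = −rω sinθ·[1 + r cosθ/√(L² − r² sin²θ)].
With r = 0.0166 m, L = 0.0752 m, θ = 82.7°: √(L² − r² sin²θ) = 0.073375 m.
v = −0.0166·192.5·0.99189·[1 + 0.0166·0.12706/0.073375] = -3.2611 m/s.
|v| = 3.2611 m/s.

3.26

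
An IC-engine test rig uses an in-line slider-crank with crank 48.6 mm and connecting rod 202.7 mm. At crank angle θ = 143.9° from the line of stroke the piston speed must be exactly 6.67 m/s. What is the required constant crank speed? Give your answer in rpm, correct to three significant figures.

For an in-line slider-crank, |v_piston| = rω|sinθ|·[1 + r cosθ/√(L² − r² sin²θ)].
With r = 0.0486 m, L = 0.2027 m, θ = 143.9°: the bracketed kinematic factor |dx/dθ| = 0.023031 m.
ω = v/|dx/dθ| = 6.67/0.023031 = 289.6 rad/s.
N = 60ω/(2π) = 2765.5 rpm.

2770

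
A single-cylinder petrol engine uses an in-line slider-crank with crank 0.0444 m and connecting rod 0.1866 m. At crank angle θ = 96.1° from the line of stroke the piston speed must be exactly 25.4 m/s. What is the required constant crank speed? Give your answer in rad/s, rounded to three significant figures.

591

For an in-line slider-crank, |v_piston| = rω|sinθ|·[1 + r cosθ/√(L² − r² sin²θ)].
With r = 0.0444 m, L = 0.1866 m, θ = 96.1°: the bracketed kinematic factor |dx/dθ| = 0.043 m.
ω = v/|dx/dθ| = 25.4/0.043 = 590.7 rad/s.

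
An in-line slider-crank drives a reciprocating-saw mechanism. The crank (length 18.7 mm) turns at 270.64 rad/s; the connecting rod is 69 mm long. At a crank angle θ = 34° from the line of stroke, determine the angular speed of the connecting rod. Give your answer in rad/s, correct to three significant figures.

61.5

ω = 270.6 rad/s
The rod makes angle φ with the slider axis where L sinφ = r sinθ; differentiating, L cosφ·φ̇ = r ω cosθ.
L cosφ = √(L² − r² sin²θ) = 0.068203 m.
|ω_rod| = r ω |cosθ| / √(L² − r² sin²θ) = 0.0187·270.6·0.82904/0.068203 = 61.518 rad/s.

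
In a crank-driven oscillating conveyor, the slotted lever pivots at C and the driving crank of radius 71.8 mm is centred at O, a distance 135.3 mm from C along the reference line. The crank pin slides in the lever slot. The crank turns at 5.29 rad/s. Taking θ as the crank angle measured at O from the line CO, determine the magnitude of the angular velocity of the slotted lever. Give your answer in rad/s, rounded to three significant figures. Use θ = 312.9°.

ω = 5.29 rad/s
Crank pin A relative to C: A = (d + r cosθ, r sinθ); lever angle φ = atan2(r sinθ, d + r cosθ).
Differentiating tanφ: φ̇ = rω(d cosθ + r)/(d² + r² + 2dr cosθ).
d² + r² + 2dr cosθ = |CA|² = 0.0366871 m²;  d cosθ + r = +0.1639 m.
|ω_lever| = |0.0718·5.29·+0.1639| / 0.0366871 = 1.6969 rad/s.

1.70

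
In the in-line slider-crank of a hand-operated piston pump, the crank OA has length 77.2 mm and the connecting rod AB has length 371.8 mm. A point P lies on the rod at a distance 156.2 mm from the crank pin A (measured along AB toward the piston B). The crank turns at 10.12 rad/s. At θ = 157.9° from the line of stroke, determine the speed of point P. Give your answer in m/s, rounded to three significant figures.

0.499

ω = 10.12 rad/s.  Crank-pin speed |V_A| = rω = 0.78126 m/s, perpendicular to OA.
Rod angle: sinφ = −(r/L) sinθ ⇒ φ = -4.480°; ω_rod = −rω cosθ/√(L²−r²sin²θ) = +1.9529 rad/s.
V_P = V_A + ω_rod × AP, with AP = 0.1562 m along the rod.
Components: V_Px = −rω sinθ − a·ω_rod·sinφ = -0.2701 m/s;  V_Py = rω cosθ + a·ω_rod·cosφ = -0.41976 m/s.
|V_P| = √(V_Px² + V_Py²) = 0.49915 m/s.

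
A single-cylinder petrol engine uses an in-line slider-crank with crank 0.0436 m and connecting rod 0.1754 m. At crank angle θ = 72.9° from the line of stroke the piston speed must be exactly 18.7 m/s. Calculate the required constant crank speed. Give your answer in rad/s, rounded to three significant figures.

For an in-line slider-crank, |v_piston| = rω|sinθ|·[1 + r cosθ/√(L² − r² sin²θ)].
With r = 0.0436 m, L = 0.1754 m, θ = 72.9°: the bracketed kinematic factor |dx/dθ| = 0.044808 m.
ω = v/|dx/dθ| = 18.7/0.044808 = 417.33 rad/s.

417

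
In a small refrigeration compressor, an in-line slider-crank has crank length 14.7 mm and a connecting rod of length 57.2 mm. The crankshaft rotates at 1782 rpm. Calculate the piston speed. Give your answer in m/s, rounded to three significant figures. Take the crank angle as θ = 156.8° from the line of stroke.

0.824

ω = 2π·1782/60 = 186.6 rad/s
For an in-line slider-crank, x = r cosθ + √(L² − r² sin²θ), so v = −rω sinθ·[1 + r cosθ/√(L² − r² sin²θ)].
With r = 0.0147 m, L = 0.0572 m, θ = 156.8°: √(L² − r² sin²θ) = 0.056906 m.
v = −0.0147·186.6·0.39394·[1 + 0.0147·-0.91914/0.056906] = -0.82407 m/s.
|v| = 0.82407 m/s.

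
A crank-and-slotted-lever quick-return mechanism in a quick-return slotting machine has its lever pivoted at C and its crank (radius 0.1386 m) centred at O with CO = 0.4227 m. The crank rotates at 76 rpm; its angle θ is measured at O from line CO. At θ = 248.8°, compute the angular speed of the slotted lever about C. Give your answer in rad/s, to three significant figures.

ω = 7.959 rad/s (from 76 rpm).
Crank pin A relative to C: A = (d + r cosθ, r sinθ); lever angle φ = atan2(r sinθ, d + r cosθ).
Differentiating tanφ: φ̇ = rω(d cosθ + r)/(d² + r² + 2dr cosθ).
d² + r² + 2dr cosθ = |CA|² = 0.155513 m²;  d cosθ + r = -0.014259 m.
|ω_lever| = |0.1386·7.959·-0.014259| / 0.155513 = 0.10114 rad/s.

0.101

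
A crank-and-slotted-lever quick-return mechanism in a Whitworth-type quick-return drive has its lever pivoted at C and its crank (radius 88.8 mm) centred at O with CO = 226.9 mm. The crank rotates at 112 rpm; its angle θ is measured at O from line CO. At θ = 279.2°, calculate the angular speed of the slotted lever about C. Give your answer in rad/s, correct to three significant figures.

1.98

ω = 11.73 rad/s (from 112 rpm).
Crank pin A relative to C: A = (d + r cosθ, r sinθ); lever angle φ = atan2(r sinθ, d + r cosθ).
Differentiating tanφ: φ̇ = rω(d cosθ + r)/(d² + r² + 2dr cosθ).
d² + r² + 2dr cosθ = |CA|² = 0.0658119 m²;  d cosθ + r = +0.12508 m.
|ω_lever| = |0.0888·11.73·+0.12508| / 0.0658119 = 1.9794 rad/s.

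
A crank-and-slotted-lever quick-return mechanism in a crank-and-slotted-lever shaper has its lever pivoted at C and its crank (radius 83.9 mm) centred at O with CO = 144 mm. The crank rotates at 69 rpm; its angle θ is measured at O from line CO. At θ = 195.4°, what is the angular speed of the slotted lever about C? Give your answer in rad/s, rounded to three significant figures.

ω = 7.226 rad/s (from 69 rpm).
Crank pin A relative to C: A = (d + r cosθ, r sinθ); lever angle φ = atan2(r sinθ, d + r cosθ).
Differentiating tanφ: φ̇ = rω(d cosθ + r)/(d² + r² + 2dr cosθ).
d² + r² + 2dr cosθ = |CA|² = 0.00447958 m²;  d cosθ + r = -0.05493 m.
|ω_lever| = |0.0839·7.226·-0.05493| / 0.00447958 = 7.4338 rad/s.

7.43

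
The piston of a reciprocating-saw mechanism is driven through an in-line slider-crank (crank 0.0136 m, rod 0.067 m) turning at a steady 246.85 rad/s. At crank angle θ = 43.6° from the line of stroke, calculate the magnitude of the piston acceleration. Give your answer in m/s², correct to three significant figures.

ω = 246.8 rad/s
x(θ) = r cosθ + √(L² − r² sin²θ); with ω constant, a = ω²·d²x/dθ².
d²x/dθ² = −r cosθ − r²(cos2θ)/√u − r⁴ sin²2θ/(4u^{3/2}),  u = L² − r² sin²θ = 0.00440104 m².
Substituting r = 0.0136 m, L = 0.067 m, θ = 43.6°: d²x/dθ² = -0.010014 m.
a = ω²·d²x/dθ² = (246.8)²·(-0.010014) = -610.21 m/s²;  |a| = 610.21 m/s².

610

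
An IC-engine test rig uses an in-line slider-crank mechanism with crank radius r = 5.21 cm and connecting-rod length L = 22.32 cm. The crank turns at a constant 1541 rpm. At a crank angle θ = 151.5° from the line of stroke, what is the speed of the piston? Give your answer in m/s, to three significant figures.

3.18

ω = 2π·1541/60 = 161.4 rad/s
For an in-line slider-crank, x = r cosθ + √(L² − r² sin²θ), so v = −rω sinθ·[1 + r cosθ/√(L² − r² sin²θ)].
With r = 0.0521 m, L = 0.2232 m, θ = 151.5°: √(L² − r² sin²θ) = 0.22181 m.
v = −0.0521·161.4·0.47716·[1 + 0.0521·-0.87882/0.22181] = -3.1836 m/s.
|v| = 3.1836 m/s.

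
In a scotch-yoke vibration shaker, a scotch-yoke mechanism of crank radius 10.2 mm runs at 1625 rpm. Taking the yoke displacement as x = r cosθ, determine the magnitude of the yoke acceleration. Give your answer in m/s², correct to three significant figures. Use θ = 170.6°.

291

ω = 170.2 rad/s (from 1625 rpm).
x = r cosθ ⇒ ẍ = −rω² cosθ (ω constant).
|a| = rω²|cosθ| = 0.0102·(170.2)²·|cos 170.6°| = 291.4 m/s².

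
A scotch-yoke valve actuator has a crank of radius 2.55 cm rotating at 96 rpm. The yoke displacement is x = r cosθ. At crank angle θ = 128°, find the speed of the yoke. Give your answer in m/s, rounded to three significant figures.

0.202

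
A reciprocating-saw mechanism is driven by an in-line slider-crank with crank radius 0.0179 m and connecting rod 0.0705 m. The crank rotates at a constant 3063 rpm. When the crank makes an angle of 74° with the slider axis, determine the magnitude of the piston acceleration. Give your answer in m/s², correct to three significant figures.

101

ω = 2π·3063/60 = 320.8 rad/s
x(θ) = r cosθ + √(L² − r² sin²θ); with ω constant, a = ω²·d²x/dθ².
d²x/dθ² = −r cosθ − r²(cos2θ)/√u − r⁴ sin²2θ/(4u^{3/2}),  u = L² − r² sin²θ = 0.00467418 m².
Substituting r = 0.0179 m, L = 0.0705 m, θ = 74°: d²x/dθ² = -0.00098204 m.
a = ω²·d²x/dθ² = (320.8)²·(-0.00098204) = -101.04 m/s²;  |a| = 101.04 m/s².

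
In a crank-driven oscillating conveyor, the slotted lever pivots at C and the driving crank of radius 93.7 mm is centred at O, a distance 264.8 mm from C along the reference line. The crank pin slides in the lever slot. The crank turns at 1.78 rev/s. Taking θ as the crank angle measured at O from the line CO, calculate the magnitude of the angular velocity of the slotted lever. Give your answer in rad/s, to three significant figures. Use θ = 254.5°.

0.366

ω = 11.18 rad/s (from 1.78 rev/s).
Crank pin A relative to C: A = (d + r cosθ, r sinθ); lever angle φ = atan2(r sinθ, d + r cosθ).
Differentiating tanφ: φ̇ = rω(d cosθ + r)/(d² + r² + 2dr cosθ).
d² + r² + 2dr cosθ = |CA|² = 0.0656374 m²;  d cosθ + r = +0.022935 m.
|ω_lever| = |0.0937·11.18·+0.022935| / 0.0656374 = 0.36618 rad/s.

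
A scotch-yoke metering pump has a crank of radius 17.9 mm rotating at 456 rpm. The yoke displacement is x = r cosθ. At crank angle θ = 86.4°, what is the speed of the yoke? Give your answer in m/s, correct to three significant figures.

ω = 47.75 rad/s (from 456 rpm).
x = r cosθ ⇒ ẋ = −rω sinθ.
|v| = rω|sinθ| = 0.0179·47.75·|sin 86.4°| = 0.85308 m/s.

0.853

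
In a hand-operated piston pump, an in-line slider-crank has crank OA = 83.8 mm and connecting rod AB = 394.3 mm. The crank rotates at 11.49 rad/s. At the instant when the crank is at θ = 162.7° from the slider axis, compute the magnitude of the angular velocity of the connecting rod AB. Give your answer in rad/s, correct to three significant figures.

2.34

ω = 11.49 rad/s
The rod makes angle φ with the slider axis where L sinφ = r sinθ; differentiating, L cosφ·φ̇ = r ω cosθ.
L cosφ = √(L² − r² sin²θ) = 0.39351 m.
|ω_rod| = r ω |cosθ| / √(L² − r² sin²θ) = 0.0838·11.49·0.95476/0.39351 = 2.3362 rad/s.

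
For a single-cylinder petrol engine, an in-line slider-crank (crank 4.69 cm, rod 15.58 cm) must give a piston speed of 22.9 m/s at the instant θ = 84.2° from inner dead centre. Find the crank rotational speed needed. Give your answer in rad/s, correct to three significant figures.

476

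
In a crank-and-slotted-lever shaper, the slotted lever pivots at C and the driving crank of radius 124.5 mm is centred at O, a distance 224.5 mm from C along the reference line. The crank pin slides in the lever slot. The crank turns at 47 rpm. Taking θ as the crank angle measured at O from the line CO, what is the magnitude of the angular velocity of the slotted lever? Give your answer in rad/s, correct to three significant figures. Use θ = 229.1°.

0.470

ω = 4.922 rad/s (from 47 rpm).
Crank pin A relative to C: A = (d + r cosθ, r sinθ); lever angle φ = atan2(r sinθ, d + r cosθ).
Differentiating tanφ: φ̇ = rω(d cosθ + r)/(d² + r² + 2dr cosθ).
d² + r² + 2dr cosθ = |CA|² = 0.0293002 m²;  d cosθ + r = -0.022489 m.
|ω_lever| = |0.1245·4.922·-0.022489| / 0.0293002 = 0.47033 rad/s.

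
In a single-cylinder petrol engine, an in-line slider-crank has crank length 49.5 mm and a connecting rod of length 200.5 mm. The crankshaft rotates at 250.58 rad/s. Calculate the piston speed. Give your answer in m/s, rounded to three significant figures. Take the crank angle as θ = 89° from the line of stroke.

ω = 250.6 rad/s
For an in-line slider-crank, x = r cosθ + √(L² − r² sin²θ), so v = −rω sinθ·[1 + r cosθ/√(L² − r² sin²θ)].
With r = 0.0495 m, L = 0.2005 m, θ = 89°: √(L² − r² sin²θ) = 0.1943 m.
v = −0.0495·250.6·0.99985·[1 + 0.0495·0.01745/0.1943] = -12.457 m/s.
|v| = 12.457 m/s.

12.5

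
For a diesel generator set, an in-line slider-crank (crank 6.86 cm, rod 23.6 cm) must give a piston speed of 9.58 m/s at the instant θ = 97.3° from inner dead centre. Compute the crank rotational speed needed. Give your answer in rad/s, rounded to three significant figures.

146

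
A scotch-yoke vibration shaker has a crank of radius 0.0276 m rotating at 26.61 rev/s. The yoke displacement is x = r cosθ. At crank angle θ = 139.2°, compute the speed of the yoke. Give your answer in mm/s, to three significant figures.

ω = 167.2 rad/s (from 26.61 rev/s).
x = r cosθ ⇒ ẋ = −rω sinθ.
|v| = rω|sinθ| = 0.0276·167.2·|sin 139.2°| = 3.0153 m/s = 3015.3 mm/s.

3020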